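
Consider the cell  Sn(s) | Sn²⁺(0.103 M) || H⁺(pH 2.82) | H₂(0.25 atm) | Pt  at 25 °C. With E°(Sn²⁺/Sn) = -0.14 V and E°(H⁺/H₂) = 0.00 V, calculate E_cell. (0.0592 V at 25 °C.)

The hydrogen couple is the cathode, so E°_cell = 0.14 V; n = 2.
[H⁺] = 10^(−2.82) = 0.0015 M, and Q = [Sn²⁺]·P(H₂) / [H⁺]^2 = 1.12 × 10^4.
E = E° − (0.0592/2) log Q = 0.14 − (0.0592/2)(4.051) = 0.020 V.

0.020 V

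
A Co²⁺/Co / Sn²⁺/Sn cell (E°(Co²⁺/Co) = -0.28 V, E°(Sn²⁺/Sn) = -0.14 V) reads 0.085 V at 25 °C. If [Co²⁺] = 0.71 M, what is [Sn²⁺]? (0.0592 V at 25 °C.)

From the Nernst equation, log Q = n(E° − E)/0.0592 = 2(0.14 − 0.085)/0.0592 = 1.858, so Q = 72.1.
With Q = [Co²⁺]/[Sn²⁺] and the known concentrations, [Sn²⁺] in the denominator gives [Sn²⁺] = 0.0098 M.

0.0098 M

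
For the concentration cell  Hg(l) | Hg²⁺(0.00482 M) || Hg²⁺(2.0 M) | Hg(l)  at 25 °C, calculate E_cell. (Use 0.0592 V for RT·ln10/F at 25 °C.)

Both half-cells are Hg²⁺/Hg, so E°_cell = 0. The concentrated side is the cathode; the cell reaction moves Hg²⁺ from high to low concentration with n = 2.
Q = [Hg²⁺]_dilute/[Hg²⁺]_conc = 0.00482/2.0 = 0.00241.
E = 0 − (0.0592/2) log Q = −(0.0592/2)(-2.618) = 0.0775 V.

0.077 V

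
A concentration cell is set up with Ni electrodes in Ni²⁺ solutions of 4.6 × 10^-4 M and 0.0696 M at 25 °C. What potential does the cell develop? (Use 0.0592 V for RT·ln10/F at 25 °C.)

0.065 V

Both half-cells are Ni²⁺/Ni, so E°_cell = 0. The concentrated side is the cathode; the cell reaction moves Ni²⁺ from high to low concentration with n = 2.
Q = [Ni²⁺]_dilute/[Ni²⁺]_conc = 4.6 × 10^-4/0.0696 = 0.00661.
E = 0 − (0.0592/2) log Q = −(0.0592/2)(-2.180) = 0.0645 V.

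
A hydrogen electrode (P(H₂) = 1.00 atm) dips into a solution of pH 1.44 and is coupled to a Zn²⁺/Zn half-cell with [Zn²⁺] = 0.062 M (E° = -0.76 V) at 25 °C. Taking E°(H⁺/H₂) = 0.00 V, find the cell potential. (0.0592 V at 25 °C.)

0.71 V

The hydrogen couple is the cathode, so E°_cell = 0.76 V; n = 2.
[H⁺] = 10^(−1.44) = 0.036 M, and Q = [Zn²⁺]·P(H₂) / [H⁺]^2 = 47.0.
E = E° − (0.0592/2) log Q = 0.76 − (0.0592/2)(1.672) = 0.711 V.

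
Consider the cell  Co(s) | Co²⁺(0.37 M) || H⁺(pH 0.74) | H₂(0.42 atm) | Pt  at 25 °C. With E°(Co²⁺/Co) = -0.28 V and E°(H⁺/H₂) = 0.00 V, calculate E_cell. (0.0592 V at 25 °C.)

The hydrogen couple is the cathode, so E°_cell = 0.28 V; n = 2.
[H⁺] = 10^(−0.74) = 0.18 M, and Q = [Co²⁺]·P(H₂) / [H⁺]^2 = 4.69.
E = E° − (0.0592/2) log Q = 0.28 − (0.0592/2)(0.671) = 0.260 V.

0.26 V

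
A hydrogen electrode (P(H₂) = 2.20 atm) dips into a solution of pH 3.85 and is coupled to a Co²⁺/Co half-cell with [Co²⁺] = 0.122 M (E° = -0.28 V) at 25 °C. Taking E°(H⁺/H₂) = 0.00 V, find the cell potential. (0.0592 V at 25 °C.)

The hydrogen couple is the cathode, so E°_cell = 0.28 V; n = 2.
[H⁺] = 10^(−3.85) = 1.4 × 10^-4 M, and Q = [Co²⁺]·P(H₂) / [H⁺]^2 = 1.35 × 10^7.
E = E° − (0.0592/2) log Q = 0.28 − (0.0592/2)(7.129) = 0.069 V.

0.069 V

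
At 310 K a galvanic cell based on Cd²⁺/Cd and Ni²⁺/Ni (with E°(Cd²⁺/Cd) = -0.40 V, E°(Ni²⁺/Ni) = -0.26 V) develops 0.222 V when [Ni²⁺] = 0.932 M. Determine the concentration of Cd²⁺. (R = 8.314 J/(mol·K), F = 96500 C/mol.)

From the Nernst equation, ln Q = nF(E° − E)/RT = 2×96500×(0.14 − 0.222)/(8.314×310) = -6.140, so Q = 0.00215.
With Q = [Cd²⁺]/[Ni²⁺] and the known concentrations, [Cd²⁺] in the numerator gives [Cd²⁺] = 0.002 M.

0.002 M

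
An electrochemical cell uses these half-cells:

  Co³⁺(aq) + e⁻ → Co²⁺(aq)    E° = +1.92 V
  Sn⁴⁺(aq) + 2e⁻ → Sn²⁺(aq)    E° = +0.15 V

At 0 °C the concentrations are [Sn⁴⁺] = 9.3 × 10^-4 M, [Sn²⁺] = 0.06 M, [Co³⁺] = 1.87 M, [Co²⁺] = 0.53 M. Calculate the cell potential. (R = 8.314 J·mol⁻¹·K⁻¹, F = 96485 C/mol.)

1.85 V

The Co³⁺/Co²⁺ couple has the higher reduction potential and acts as the cathode, so E°_cell = +1.92 − (+0.15) = 1.77 V.
Balancing electrons gives n = 2; the reaction quotient is Q = [Sn⁴⁺]·[Co²⁺]^2/([Sn²⁺]·[Co³⁺]^2) = 0.00125.
E = E° − (RT/nF) ln Q = 1.77 − (8.314×273)/(2×96485) × (-6.689) = 1.770 + 0.079 = 1.849 V.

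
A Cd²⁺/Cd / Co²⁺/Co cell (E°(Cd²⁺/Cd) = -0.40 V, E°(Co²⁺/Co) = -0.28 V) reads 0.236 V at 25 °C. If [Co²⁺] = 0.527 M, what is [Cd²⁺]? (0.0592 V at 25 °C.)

6.4 × 10^-5 M

From the Nernst equation, log Q = n(E° − E)/0.0592 = 2(0.12 − 0.236)/0.0592 = -3.919, so Q = 1.21 × 10^-4.
With Q = [Cd²⁺]/[Co²⁺] and the known concentrations, [Cd²⁺] in the numerator gives [Cd²⁺] = 6.4 × 10^-5 M.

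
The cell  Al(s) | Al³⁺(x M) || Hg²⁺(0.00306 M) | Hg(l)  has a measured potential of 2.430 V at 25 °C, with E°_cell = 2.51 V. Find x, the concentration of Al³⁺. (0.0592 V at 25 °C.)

From the Nernst equation, log Q = n(E° − E)/0.0592 = 6(2.51 − 2.430)/0.0592 = 8.108, so Q = 1.28 × 10^8.
With Q = [Al³⁺]^2/[Hg²⁺]^3 and the known concentrations, [Al³⁺]^2 in the numerator gives [Al³⁺] = 1.9 M.

1.9 M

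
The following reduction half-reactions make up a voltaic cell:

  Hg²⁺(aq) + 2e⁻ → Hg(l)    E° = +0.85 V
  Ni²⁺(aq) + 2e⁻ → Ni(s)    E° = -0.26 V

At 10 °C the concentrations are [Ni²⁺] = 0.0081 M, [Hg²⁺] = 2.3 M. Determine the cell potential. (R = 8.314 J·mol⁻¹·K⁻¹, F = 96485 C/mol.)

1.18 V

The Hg²⁺/Hg couple has the higher reduction potential and acts as the cathode, so E°_cell = +0.85 − (-0.26) = 1.11 V.
Balancing electrons gives n = 2; the reaction quotient is Q = [Ni²⁺]/[Hg²⁺] = 0.00352.
E = E° − (RT/nF) ln Q = 1.11 − (8.314×283)/(2×96485) × (-5.649) = 1.110 + 0.069 = 1.179 V.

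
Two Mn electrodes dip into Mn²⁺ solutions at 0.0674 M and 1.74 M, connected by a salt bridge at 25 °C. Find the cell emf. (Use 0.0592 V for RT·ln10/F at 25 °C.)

Both half-cells are Mn²⁺/Mn, so E°_cell = 0. The concentrated side is the cathode; the cell reaction moves Mn²⁺ from high to low concentration with n = 2.
Q = [Mn²⁺]_dilute/[Mn²⁺]_conc = 0.0674/1.74 = 0.0387.
E = 0 − (0.0592/2) log Q = −(0.0592/2)(-1.412) = 0.0418 V.

0.042 V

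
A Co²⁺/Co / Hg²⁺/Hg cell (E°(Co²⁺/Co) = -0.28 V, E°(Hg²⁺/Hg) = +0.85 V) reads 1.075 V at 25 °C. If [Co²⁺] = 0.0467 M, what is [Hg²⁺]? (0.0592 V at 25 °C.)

6.5 × 10^-4 M

From the Nernst equation, log Q = n(E° − E)/0.0592 = 2(1.13 − 1.075)/0.0592 = 1.858, so Q = 72.1.
With Q = [Co²⁺]/[Hg²⁺] and the known concentrations, [Hg²⁺] in the denominator gives [Hg²⁺] = 6.5 × 10^-4 M.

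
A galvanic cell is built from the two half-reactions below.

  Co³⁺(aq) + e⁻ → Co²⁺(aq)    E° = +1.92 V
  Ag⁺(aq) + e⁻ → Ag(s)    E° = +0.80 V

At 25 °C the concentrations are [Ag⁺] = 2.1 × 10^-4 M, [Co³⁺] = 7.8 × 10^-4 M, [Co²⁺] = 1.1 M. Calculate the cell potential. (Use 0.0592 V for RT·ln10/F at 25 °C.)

The Co³⁺/Co²⁺ couple has the higher reduction potential and acts as the cathode, so E°_cell = +1.92 − (+0.80) = 1.12 V.
Balancing electrons gives n = 1; the reaction quotient is Q = [Ag⁺]·[Co²⁺]/[Co³⁺] = 0.296.
At 25 °C, E = E° − (0.0592/n) log Q = 1.12 − (0.0592/1)(-0.528) = 1.120 + 0.031 = 1.151 V.

1.15 V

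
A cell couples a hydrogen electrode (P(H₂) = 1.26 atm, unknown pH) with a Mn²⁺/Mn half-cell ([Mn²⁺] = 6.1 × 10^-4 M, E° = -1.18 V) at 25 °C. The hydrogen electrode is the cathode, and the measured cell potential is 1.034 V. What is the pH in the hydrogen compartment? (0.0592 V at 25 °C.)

pH = 4.02

E°_cell = 1.18 V and n = 2.
log Q = n(E° − E)/0.0592 = 2×(1.18 − 1.034)/0.0592 = 4.932.
With Q = [Mn²⁺]·P(H₂) / [H⁺]^2, solving for [H⁺] gives log[H⁺] = -4.023, so pH = 4.02.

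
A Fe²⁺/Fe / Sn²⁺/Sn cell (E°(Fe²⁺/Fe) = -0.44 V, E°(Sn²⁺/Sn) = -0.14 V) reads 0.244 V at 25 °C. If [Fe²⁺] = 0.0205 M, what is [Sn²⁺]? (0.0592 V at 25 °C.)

2.6 × 10^-4 M

From the Nernst equation, log Q = n(E° − E)/0.0592 = 2(0.30 − 0.244)/0.0592 = 1.892, so Q = 78.0.
With Q = [Fe²⁺]/[Sn²⁺] and the known concentrations, [Sn²⁺] in the denominator gives [Sn²⁺] = 2.6 × 10^-4 M.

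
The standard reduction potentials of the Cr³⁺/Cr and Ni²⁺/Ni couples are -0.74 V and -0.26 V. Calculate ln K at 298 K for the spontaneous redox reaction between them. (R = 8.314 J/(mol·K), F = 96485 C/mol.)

E°_cell = -0.26 − (-0.74) = 0.48 V, with n = 6 electrons transferred.
At equilibrium E = 0, so the Nernst equation gives ln K = nFE°/RT = (6)(96485)(0.48)/((8.314)(298)) = 112.16.

ln K = 112.2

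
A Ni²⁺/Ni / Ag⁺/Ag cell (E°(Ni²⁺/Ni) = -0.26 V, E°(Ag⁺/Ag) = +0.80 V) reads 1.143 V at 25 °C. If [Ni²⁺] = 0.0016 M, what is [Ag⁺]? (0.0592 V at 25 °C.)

From the Nernst equation, log Q = n(E° − E)/0.0592 = 2(1.06 − 1.143)/0.0592 = -2.804, so Q = 0.00157.
With Q = [Ni²⁺]/[Ag⁺]^2 and the known concentrations, [Ag⁺]^2 in the denominator gives [Ag⁺] = 1.0 M.

1.0 M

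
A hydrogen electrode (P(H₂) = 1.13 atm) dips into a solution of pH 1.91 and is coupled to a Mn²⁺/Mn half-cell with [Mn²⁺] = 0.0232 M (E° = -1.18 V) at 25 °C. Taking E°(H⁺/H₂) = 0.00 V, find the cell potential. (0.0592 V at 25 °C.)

1.11 V

The hydrogen couple is the cathode, so E°_cell = 1.18 V; n = 2.
[H⁺] = 10^(−1.91) = 0.012 M, and Q = [Mn²⁺]·P(H₂) / [H⁺]^2 = 173.
E = E° − (0.0592/2) log Q = 1.18 − (0.0592/2)(2.239) = 1.114 V.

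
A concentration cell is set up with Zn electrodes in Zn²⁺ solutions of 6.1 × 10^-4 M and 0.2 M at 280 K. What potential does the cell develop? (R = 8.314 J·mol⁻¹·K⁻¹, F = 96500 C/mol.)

Both half-cells are Zn²⁺/Zn, so E°_cell = 0. The concentrated side is the cathode; the cell reaction moves Zn²⁺ from high to low concentration with n = 2.
Q = [Zn²⁺]_dilute/[Zn²⁺]_conc = 6.1 × 10^-4/0.2 = 0.00305.
E = 0 − (RT/nF) ln Q = −((8.314×280)/(2×96500))(-5.793) = 0.0699 V.

0.070 V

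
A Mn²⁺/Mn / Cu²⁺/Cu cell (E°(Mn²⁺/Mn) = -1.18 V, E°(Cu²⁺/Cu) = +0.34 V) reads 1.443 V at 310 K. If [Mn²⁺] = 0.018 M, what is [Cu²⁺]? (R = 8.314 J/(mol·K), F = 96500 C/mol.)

5.6 × 10^-5 M

From the Nernst equation, ln Q = nF(E° − E)/RT = 2×96500×(1.52 − 1.443)/(8.314×310) = 5.766, so Q = 319.
With Q = [Mn²⁺]/[Cu²⁺] and the known concentrations, [Cu²⁺] in the denominator gives [Cu²⁺] = 5.6 × 10^-5 M.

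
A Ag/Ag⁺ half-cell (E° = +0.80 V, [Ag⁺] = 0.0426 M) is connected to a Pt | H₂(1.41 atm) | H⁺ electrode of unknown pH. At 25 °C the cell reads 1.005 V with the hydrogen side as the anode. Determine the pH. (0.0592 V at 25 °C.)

E°_cell = 0.80 V and n = 2.
log Q = n(E° − E)/0.0592 = 2×(0.80 − 1.005)/0.0592 = -6.926.
With Q = [H⁺]^2 / ([Ag⁺]^2·P(H₂)), solving for [H⁺] gives log[H⁺] = -4.759, so pH = 4.76.

pH = 4.76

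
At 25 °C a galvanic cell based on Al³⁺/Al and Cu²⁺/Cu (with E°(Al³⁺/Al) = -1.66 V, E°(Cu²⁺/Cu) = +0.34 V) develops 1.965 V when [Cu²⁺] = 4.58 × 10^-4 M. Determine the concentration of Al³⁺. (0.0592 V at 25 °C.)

From the Nernst equation, log Q = n(E° − E)/0.0592 = 6(2.00 − 1.965)/0.0592 = 3.547, so Q = 3530.
With Q = [Al³⁺]^2/[Cu²⁺]^3 and the known concentrations, [Al³⁺]^2 in the numerator gives [Al³⁺] = 5.8 × 10^-4 M.

5.8 × 10^-4 M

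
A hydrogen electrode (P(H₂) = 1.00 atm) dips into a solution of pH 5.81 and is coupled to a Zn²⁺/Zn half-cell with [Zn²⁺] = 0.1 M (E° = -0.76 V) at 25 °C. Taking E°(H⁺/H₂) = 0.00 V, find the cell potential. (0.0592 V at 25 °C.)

0.45 V

The hydrogen couple is the cathode, so E°_cell = 0.76 V; n = 2.
[H⁺] = 10^(−5.81) = 1.5 × 10^-6 M, and Q = [Zn²⁺]·P(H₂) / [H⁺]^2 = 4.17 × 10^10.
E = E° − (0.0592/2) log Q = 0.76 − (0.0592/2)(10.620) = 0.446 V.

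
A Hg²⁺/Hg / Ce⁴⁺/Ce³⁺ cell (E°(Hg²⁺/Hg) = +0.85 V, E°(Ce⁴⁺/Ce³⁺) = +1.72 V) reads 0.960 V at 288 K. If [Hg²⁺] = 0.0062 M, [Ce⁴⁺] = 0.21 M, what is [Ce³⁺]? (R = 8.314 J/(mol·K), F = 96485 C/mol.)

0.071 M

From the Nernst equation, ln Q = nF(E° − E)/RT = 2×96485×(0.87 − 0.960)/(8.314×288) = -7.253, so Q = 7.08 × 10^-4.
With Q = [Hg²⁺]·[Ce³⁺]^2/[Ce⁴⁺]^2 and the known concentrations, [Ce³⁺]^2 in the numerator gives [Ce³⁺] = 0.071 M.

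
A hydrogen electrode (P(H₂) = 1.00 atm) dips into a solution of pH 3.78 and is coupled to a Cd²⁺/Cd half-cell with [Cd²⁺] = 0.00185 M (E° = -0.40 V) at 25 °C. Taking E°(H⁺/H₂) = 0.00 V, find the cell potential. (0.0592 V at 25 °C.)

0.26 V

The hydrogen couple is the cathode, so E°_cell = 0.40 V; n = 2.
[H⁺] = 10^(−3.78) = 1.7 × 10^-4 M, and Q = [Cd²⁺]·P(H₂) / [H⁺]^2 = 6.72 × 10^4.
E = E° − (0.0592/2) log Q = 0.40 − (0.0592/2)(4.827) = 0.257 V.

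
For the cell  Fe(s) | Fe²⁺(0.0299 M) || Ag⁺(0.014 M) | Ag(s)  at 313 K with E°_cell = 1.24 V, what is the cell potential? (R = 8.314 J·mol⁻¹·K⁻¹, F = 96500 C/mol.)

Balancing electrons gives n = 2; the reaction quotient is Q = [Fe²⁺]/[Ag⁺]^2 = 153.
E = E° − (RT/nF) ln Q = 1.24 − (8.314×313)/(2×96500) × (5.027) = 1.240 − 0.068 = 1.172 V.

1.17 V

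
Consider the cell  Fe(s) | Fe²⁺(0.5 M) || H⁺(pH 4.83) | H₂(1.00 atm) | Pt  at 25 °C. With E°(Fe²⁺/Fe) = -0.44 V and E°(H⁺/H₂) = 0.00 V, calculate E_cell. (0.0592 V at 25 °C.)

0.16 V

The hydrogen couple is the cathode, so E°_cell = 0.44 V; n = 2.
[H⁺] = 10^(−4.83) = 1.5 × 10^-5 M, and Q = [Fe²⁺]·P(H₂) / [H⁺]^2 = 2.29 × 10^9.
E = E° − (0.0592/2) log Q = 0.44 − (0.0592/2)(9.359) = 0.163 V.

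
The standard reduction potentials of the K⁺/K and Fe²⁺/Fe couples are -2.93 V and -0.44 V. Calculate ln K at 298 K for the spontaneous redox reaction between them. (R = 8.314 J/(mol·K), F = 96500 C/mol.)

ln K = 194.0

E°_cell = -0.44 − (-2.93) = 2.49 V, with n = 2 electrons transferred.
At equilibrium E = 0, so the Nernst equation gives ln K = nFE°/RT = (2)(96500)(2.49)/((8.314)(298)) = 193.97.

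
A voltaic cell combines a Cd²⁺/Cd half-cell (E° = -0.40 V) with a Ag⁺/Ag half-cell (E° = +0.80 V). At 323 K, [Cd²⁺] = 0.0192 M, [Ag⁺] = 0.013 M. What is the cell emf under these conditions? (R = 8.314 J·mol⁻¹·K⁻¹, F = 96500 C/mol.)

1.13 V

The Ag⁺/Ag couple has the higher reduction potential and acts as the cathode, so E°_cell = +0.80 − (-0.40) = 1.20 V.
Balancing electrons gives n = 2; the reaction quotient is Q = [Cd²⁺]/[Ag⁺]^2 = 114.
E = E° − (RT/nF) ln Q = 1.20 − (8.314×323)/(2×96500) × (4.733) = 1.200 − 0.066 = 1.134 V.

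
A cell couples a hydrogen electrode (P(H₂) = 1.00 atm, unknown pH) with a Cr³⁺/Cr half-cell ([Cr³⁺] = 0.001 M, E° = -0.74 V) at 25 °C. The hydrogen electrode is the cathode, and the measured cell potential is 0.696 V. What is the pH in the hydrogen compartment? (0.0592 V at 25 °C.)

E°_cell = 0.74 V and n = 6.
log Q = n(E° − E)/0.0592 = 6×(0.74 − 0.696)/0.0592 = 4.459.
With Q = [Cr³⁺]^2·P(H₂)^3 / [H⁺]^6, solving for [H⁺] gives log[H⁺] = -1.743, so pH = 1.74.

pH = 1.74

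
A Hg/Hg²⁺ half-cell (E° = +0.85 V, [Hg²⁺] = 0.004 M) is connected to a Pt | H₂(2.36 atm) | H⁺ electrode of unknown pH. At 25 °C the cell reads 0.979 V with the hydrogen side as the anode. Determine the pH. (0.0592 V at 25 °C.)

pH = 3.19

E°_cell = 0.85 V and n = 2.
log Q = n(E° − E)/0.0592 = 2×(0.85 − 0.979)/0.0592 = -4.358.
With Q = [H⁺]^2 / ([Hg²⁺]·P(H₂)), solving for [H⁺] gives log[H⁺] = -3.192, so pH = 3.19.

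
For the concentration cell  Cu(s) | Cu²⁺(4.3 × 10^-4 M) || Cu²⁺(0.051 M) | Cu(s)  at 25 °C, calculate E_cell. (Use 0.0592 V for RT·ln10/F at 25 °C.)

0.061 V

Both half-cells are Cu²⁺/Cu, so E°_cell = 0. The concentrated side is the cathode; the cell reaction moves Cu²⁺ from high to low concentration with n = 2.
Q = [Cu²⁺]_dilute/[Cu²⁺]_conc = 4.3 × 10^-4/0.051 = 0.00843.
E = 0 − (0.0592/2) log Q = −(0.0592/2)(-2.074) = 0.0614 V.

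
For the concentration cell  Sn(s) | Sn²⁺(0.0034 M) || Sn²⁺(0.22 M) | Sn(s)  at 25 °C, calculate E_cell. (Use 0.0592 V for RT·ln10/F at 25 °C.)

Both half-cells are Sn²⁺/Sn, so E°_cell = 0. The concentrated side is the cathode; the cell reaction moves Sn²⁺ from high to low concentration with n = 2.
Q = [Sn²⁺]_dilute/[Sn²⁺]_conc = 0.0034/0.22 = 0.0155.
E = 0 − (0.0592/2) log Q = −(0.0592/2)(-1.811) = 0.0536 V.

0.054 V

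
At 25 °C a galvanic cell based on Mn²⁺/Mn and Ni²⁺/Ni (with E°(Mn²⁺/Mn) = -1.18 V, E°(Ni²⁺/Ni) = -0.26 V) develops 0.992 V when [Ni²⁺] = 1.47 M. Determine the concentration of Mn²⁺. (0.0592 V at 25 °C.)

0.0054 M

From the Nernst equation, log Q = n(E° − E)/0.0592 = 2(0.92 − 0.992)/0.0592 = -2.432, so Q = 0.00369.
With Q = [Mn²⁺]/[Ni²⁺] and the known concentrations, [Mn²⁺] in the numerator gives [Mn²⁺] = 0.0054 M.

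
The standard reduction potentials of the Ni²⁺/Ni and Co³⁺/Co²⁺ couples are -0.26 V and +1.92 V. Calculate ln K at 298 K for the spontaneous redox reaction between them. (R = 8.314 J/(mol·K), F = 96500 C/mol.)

E°_cell = +1.92 − (-0.26) = 2.18 V, with n = 2 electrons transferred.
At equilibrium E = 0, so the Nernst equation gives ln K = nFE°/RT = (2)(96500)(2.18)/((8.314)(298)) = 169.82.

ln K = 169.8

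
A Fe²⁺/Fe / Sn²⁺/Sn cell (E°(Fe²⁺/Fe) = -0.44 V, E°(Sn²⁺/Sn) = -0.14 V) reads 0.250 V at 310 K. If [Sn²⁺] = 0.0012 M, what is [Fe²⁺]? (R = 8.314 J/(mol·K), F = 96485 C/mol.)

0.051 M

From the Nernst equation, ln Q = nF(E° − E)/RT = 2×96485×(0.30 − 0.250)/(8.314×310) = 3.744, so Q = 42.2.
With Q = [Fe²⁺]/[Sn²⁺] and the known concentrations, [Fe²⁺] in the numerator gives [Fe²⁺] = 0.051 M.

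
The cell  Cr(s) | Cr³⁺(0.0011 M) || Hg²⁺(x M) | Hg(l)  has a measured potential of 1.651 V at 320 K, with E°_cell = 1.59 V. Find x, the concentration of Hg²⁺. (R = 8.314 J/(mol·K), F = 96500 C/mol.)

0.89 M

From the Nernst equation, ln Q = nF(E° − E)/RT = 6×96500×(1.59 − 1.651)/(8.314×320) = -13.275, so Q = 1.72 × 10^-6.
With Q = [Cr³⁺]^2/[Hg²⁺]^3 and the known concentrations, [Hg²⁺]^3 in the denominator gives [Hg²⁺] = 0.89 M.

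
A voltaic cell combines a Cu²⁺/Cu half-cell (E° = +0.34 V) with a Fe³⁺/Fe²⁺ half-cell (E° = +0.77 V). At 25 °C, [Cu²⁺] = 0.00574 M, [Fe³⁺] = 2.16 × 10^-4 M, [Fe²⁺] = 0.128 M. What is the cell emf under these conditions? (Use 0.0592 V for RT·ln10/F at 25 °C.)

0.332 V

The Fe³⁺/Fe²⁺ couple has the higher reduction potential and acts as the cathode, so E°_cell = +0.77 − (+0.34) = 0.43 V.
Balancing electrons gives n = 2; the reaction quotient is Q = [Cu²⁺]·[Fe²⁺]^2/[Fe³⁺]^2 = 2020.
At 25 °C, E = E° − (0.0592/n) log Q = 0.43 − (0.0592/2)(3.304) = 0.430 − 0.098 = 0.332 V.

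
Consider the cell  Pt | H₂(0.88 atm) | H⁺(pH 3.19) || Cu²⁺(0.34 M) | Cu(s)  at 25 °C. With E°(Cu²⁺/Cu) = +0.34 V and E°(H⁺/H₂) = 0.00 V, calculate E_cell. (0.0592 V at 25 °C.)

0.51 V

The Cu²⁺/Cu couple is the cathode, so E°_cell = 0.34 V; n = 2.
[H⁺] = 10^(−3.19) = 6.5 × 10^-4 M, and Q = [H⁺]^2 / ([Cu²⁺]·P(H₂)) = 1.39 × 10^-6.
E = E° − (0.0592/2) log Q = 0.34 − (0.0592/2)(-5.856) = 0.513 V.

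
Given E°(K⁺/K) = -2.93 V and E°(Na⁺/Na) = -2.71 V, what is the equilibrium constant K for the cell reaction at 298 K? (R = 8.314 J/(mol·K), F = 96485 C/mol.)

E°_cell = -2.71 − (-2.93) = 0.22 V, with n = 1 electron transferred.
At equilibrium E = 0, so the Nernst equation gives ln K = nFE°/RT = (1)(96485)(0.22)/((8.314)(298)) = 8.57.
K = e^8.57 = 5300.

5300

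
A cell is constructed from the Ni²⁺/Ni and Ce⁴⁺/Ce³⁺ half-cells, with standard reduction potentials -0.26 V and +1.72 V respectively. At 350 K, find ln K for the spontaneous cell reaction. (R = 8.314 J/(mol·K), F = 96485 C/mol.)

E°_cell = +1.72 − (-0.26) = 1.98 V, with n = 2 electrons transferred.
At equilibrium E = 0, so the Nernst equation gives ln K = nFE°/RT = (2)(96485)(1.98)/((8.314)(350)) = 131.30.

ln K = 131.3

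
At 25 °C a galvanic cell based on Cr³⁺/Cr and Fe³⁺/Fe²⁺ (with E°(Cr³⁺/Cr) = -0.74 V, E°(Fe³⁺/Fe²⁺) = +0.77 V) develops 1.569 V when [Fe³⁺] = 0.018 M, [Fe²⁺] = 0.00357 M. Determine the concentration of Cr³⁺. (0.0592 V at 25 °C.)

0.13 M

From the Nernst equation, log Q = n(E° − E)/0.0592 = 3(1.51 − 1.569)/0.0592 = -2.990, so Q = 0.00102.
With Q = [Cr³⁺]·[Fe²⁺]^3/[Fe³⁺]^3 and the known concentrations, [Cr³⁺] in the numerator gives [Cr³⁺] = 0.13 M.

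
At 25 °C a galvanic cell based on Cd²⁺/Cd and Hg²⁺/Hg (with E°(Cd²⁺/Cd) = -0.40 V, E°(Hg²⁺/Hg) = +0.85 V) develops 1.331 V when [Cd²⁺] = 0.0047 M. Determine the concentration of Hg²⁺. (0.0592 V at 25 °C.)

2.6 M

From the Nernst equation, log Q = n(E° − E)/0.0592 = 2(1.25 − 1.331)/0.0592 = -2.736, so Q = 0.00183.
With Q = [Cd²⁺]/[Hg²⁺] and the known concentrations, [Hg²⁺] in the denominator gives [Hg²⁺] = 2.6 M.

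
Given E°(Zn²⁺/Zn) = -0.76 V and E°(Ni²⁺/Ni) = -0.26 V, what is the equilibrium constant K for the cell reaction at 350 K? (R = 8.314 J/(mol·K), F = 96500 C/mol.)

E°_cell = -0.26 − (-0.76) = 0.50 V, with n = 2 electrons transferred.
At equilibrium E = 0, so the Nernst equation gives ln K = nFE°/RT = (2)(96500)(0.50)/((8.314)(350)) = 33.16.
K = e^33.16 = 2.5 × 10^14.

2.5 × 10^14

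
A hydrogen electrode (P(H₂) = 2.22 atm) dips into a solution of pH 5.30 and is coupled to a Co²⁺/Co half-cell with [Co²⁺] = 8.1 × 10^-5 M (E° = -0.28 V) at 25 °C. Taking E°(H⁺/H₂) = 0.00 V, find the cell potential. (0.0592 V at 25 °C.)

0.077 V

The hydrogen couple is the cathode, so E°_cell = 0.28 V; n = 2.
[H⁺] = 10^(−5.30) = 5 × 10^-6 M, and Q = [Co²⁺]·P(H₂) / [H⁺]^2 = 7.16 × 10^6.
E = E° − (0.0592/2) log Q = 0.28 − (0.0592/2)(6.855) = 0.077 V.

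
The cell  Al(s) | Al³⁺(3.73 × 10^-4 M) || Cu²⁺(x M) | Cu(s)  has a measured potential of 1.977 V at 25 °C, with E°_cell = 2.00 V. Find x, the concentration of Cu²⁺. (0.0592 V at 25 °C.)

8.7 × 10^-4 M

From the Nernst equation, log Q = n(E° − E)/0.0592 = 6(2.00 − 1.977)/0.0592 = 2.331, so Q = 214.
With Q = [Al³⁺]^2/[Cu²⁺]^3 and the known concentrations, [Cu²⁺]^3 in the denominator gives [Cu²⁺] = 8.7 × 10^-4 M.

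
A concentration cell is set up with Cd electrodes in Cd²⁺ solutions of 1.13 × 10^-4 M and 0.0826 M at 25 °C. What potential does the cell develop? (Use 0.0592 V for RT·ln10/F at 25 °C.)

0.085 V

Both half-cells are Cd²⁺/Cd, so E°_cell = 0. The concentrated side is the cathode; the cell reaction moves Cd²⁺ from high to low concentration with n = 2.
Q = [Cd²⁺]_dilute/[Cd²⁺]_conc = 1.13 × 10^-4/0.0826 = 0.00137.
E = 0 − (0.0592/2) log Q = −(0.0592/2)(-2.864) = 0.0848 V.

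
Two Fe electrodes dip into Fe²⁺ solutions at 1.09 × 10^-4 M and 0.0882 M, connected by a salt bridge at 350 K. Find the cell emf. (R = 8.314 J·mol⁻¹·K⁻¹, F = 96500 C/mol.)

0.10 V

Both half-cells are Fe²⁺/Fe, so E°_cell = 0. The concentrated side is the cathode; the cell reaction moves Fe²⁺ from high to low concentration with n = 2.
Q = [Fe²⁺]_dilute/[Fe²⁺]_conc = 1.09 × 10^-4/0.0882 = 0.00124.
E = 0 − (RT/nF) ln Q = −((8.314×350)/(2×96500))(-6.696) = 0.1010 V.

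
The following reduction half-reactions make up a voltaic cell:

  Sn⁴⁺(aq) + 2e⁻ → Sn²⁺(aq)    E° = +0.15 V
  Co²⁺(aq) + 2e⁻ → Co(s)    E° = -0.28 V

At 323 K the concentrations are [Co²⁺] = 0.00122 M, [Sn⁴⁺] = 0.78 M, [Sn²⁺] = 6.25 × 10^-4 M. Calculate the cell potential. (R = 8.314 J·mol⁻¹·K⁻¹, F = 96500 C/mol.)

The Sn⁴⁺/Sn²⁺ couple has the higher reduction potential and acts as the cathode, so E°_cell = +0.15 − (-0.28) = 0.43 V.
Balancing electrons gives n = 2; the reaction quotient is Q = [Co²⁺]·[Sn²⁺]/[Sn⁴⁺] = 9.78 × 10^-7.
E = E° − (RT/nF) ln Q = 0.43 − (8.314×323)/(2×96500) × (-13.838) = 0.430 + 0.193 = 0.623 V.

0.623 V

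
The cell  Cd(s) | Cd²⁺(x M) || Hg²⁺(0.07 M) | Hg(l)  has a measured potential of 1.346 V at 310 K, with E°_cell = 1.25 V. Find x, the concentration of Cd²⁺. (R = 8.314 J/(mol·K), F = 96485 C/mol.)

5.3 × 10^-5 M

From the Nernst equation, ln Q = nF(E° − E)/RT = 2×96485×(1.25 − 1.346)/(8.314×310) = -7.188, so Q = 7.56 × 10^-4.
With Q = [Cd²⁺]/[Hg²⁺] and the known concentrations, [Cd²⁺] in the numerator gives [Cd²⁺] = 5.3 × 10^-5 M.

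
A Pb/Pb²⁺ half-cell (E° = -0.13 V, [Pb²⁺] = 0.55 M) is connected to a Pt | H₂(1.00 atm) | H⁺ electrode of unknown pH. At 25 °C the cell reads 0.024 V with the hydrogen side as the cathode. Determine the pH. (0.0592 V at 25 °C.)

E°_cell = 0.13 V and n = 2.
log Q = n(E° − E)/0.0592 = 2×(0.13 − 0.024)/0.0592 = 3.581.
With Q = [Pb²⁺]·P(H₂) / [H⁺]^2, solving for [H⁺] gives log[H⁺] = -1.920, so pH = 1.92.

pH = 1.92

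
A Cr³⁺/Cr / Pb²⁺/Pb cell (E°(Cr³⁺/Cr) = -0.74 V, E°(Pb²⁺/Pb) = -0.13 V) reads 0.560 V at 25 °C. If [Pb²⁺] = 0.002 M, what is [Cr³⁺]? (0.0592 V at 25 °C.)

From the Nernst equation, log Q = n(E° − E)/0.0592 = 6(0.61 − 0.560)/0.0592 = 5.068, so Q = 1.17 × 10^5.
With Q = [Cr³⁺]^2/[Pb²⁺]^3 and the known concentrations, [Cr³⁺]^2 in the numerator gives [Cr³⁺] = 0.031 M.

0.031 M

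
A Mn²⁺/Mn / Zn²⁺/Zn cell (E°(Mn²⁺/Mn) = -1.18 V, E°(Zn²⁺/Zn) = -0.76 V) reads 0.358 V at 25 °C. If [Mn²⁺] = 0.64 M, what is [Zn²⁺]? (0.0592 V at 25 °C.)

From the Nernst equation, log Q = n(E° − E)/0.0592 = 2(0.42 − 0.358)/0.0592 = 2.095, so Q = 124.
With Q = [Mn²⁺]/[Zn²⁺] and the known concentrations, [Zn²⁺] in the denominator gives [Zn²⁺] = 0.0051 M.

0.0051 M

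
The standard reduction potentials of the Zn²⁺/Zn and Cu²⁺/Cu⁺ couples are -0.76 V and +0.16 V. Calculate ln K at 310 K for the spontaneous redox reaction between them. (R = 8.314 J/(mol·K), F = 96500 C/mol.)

E°_cell = +0.16 − (-0.76) = 0.92 V, with n = 2 electrons transferred.
At equilibrium E = 0, so the Nernst equation gives ln K = nFE°/RT = (2)(96500)(0.92)/((8.314)(310)) = 68.89.

ln K = 68.9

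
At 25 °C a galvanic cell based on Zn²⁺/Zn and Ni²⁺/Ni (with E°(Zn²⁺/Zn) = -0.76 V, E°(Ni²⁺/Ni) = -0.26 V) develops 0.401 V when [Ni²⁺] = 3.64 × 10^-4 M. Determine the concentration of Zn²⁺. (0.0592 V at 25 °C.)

From the Nernst equation, log Q = n(E° − E)/0.0592 = 2(0.50 − 0.401)/0.0592 = 3.345, so Q = 2210.
With Q = [Zn²⁺]/[Ni²⁺] and the known concentrations, [Zn²⁺] in the numerator gives [Zn²⁺] = 0.8 M.

0.8 M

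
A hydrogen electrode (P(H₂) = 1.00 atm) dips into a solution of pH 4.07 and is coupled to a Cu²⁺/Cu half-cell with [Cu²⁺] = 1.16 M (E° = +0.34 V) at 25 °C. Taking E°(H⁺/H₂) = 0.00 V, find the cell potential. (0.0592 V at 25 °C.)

The Cu²⁺/Cu couple is the cathode, so E°_cell = 0.34 V; n = 2.
[H⁺] = 10^(−4.07) = 8.5 × 10^-5 M, and Q = [H⁺]^2 / ([Cu²⁺]·P(H₂)) = 6.25 × 10^-9.
E = E° − (0.0592/2) log Q = 0.34 − (0.0592/2)(-8.204) = 0.583 V.

0.58 V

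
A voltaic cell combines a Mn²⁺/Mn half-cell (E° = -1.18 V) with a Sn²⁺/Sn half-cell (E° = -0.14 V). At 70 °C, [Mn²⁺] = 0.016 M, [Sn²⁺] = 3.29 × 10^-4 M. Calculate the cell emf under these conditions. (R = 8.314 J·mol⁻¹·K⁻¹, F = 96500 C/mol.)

0.983 V

The Sn²⁺/Sn couple has the higher reduction potential and acts as the cathode, so E°_cell = -0.14 − (-1.18) = 1.04 V.
Balancing electrons gives n = 2; the reaction quotient is Q = [Mn²⁺]/[Sn²⁺] = 48.6.
E = E° − (RT/nF) ln Q = 1.04 − (8.314×343)/(2×96500) × (3.884) = 1.040 − 0.057 = 0.983 V.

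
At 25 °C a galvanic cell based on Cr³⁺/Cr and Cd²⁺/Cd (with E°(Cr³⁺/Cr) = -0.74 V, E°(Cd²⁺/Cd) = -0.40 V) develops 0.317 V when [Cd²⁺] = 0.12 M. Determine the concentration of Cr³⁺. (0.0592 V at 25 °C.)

From the Nernst equation, log Q = n(E° − E)/0.0592 = 6(0.34 − 0.317)/0.0592 = 2.331, so Q = 214.
With Q = [Cr³⁺]^2/[Cd²⁺]^3 and the known concentrations, [Cr³⁺]^2 in the numerator gives [Cr³⁺] = 0.61 M.

0.61 M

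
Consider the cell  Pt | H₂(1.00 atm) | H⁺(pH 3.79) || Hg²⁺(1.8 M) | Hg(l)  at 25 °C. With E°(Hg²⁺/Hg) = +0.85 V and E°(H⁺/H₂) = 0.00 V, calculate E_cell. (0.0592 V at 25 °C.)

The Hg²⁺/Hg couple is the cathode, so E°_cell = 0.85 V; n = 2.
[H⁺] = 10^(−3.79) = 1.6 × 10^-4 M, and Q = [H⁺]^2 / ([Hg²⁺]·P(H₂)) = 1.46 × 10^-8.
E = E° − (0.0592/2) log Q = 0.85 − (0.0592/2)(-7.835) = 1.082 V.

1.08 V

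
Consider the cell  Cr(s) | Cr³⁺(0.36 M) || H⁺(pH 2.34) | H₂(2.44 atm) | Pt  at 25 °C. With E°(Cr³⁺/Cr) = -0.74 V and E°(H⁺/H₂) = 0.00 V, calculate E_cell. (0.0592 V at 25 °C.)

The hydrogen couple is the cathode, so E°_cell = 0.74 V; n = 6.
[H⁺] = 10^(−2.34) = 0.0046 M, and Q = [Cr³⁺]^2·P(H₂)^3 / [H⁺]^6 = 2.06 × 10^14.
E = E° − (0.0592/6) log Q = 0.74 − (0.0592/6)(14.315) = 0.599 V.

0.60 V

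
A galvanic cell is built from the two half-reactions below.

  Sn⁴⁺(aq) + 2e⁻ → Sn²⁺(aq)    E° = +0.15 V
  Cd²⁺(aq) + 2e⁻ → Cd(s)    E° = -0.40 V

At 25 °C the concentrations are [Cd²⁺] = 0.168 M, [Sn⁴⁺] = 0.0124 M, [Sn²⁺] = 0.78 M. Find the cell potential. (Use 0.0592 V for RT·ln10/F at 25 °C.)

The Sn⁴⁺/Sn²⁺ couple has the higher reduction potential and acts as the cathode, so E°_cell = +0.15 − (-0.40) = 0.55 V.
Balancing electrons gives n = 2; the reaction quotient is Q = [Cd²⁺]·[Sn²⁺]/[Sn⁴⁺] = 10.6.
At 25 °C, E = E° − (0.0592/n) log Q = 0.55 − (0.0592/2)(1.024) = 0.550 − 0.030 = 0.520 V.

0.520 V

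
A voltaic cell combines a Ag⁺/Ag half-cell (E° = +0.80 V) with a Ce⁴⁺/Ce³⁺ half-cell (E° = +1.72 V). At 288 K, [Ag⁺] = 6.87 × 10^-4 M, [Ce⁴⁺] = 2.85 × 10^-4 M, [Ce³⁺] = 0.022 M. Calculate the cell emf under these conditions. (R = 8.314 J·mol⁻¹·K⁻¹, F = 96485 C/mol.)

0.993 V

The Ce⁴⁺/Ce³⁺ couple has the higher reduction potential and acts as the cathode, so E°_cell = +1.72 − (+0.80) = 0.92 V.
Balancing electrons gives n = 1; the reaction quotient is Q = [Ag⁺]·[Ce³⁺]/[Ce⁴⁺] = 0.0530.
E = E° − (RT/nF) ln Q = 0.92 − (8.314×288)/(1×96485) × (-2.937) = 0.920 + 0.073 = 0.993 V.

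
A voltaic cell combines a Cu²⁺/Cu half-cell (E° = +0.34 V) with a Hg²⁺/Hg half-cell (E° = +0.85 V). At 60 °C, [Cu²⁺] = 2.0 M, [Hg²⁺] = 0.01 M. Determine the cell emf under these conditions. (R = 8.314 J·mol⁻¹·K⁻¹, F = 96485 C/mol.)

0.434 V

The Hg²⁺/Hg couple has the higher reduction potential and acts as the cathode, so E°_cell = +0.85 − (+0.34) = 0.51 V.
Balancing electrons gives n = 2; the reaction quotient is Q = [Cu²⁺]/[Hg²⁺] = 200.
E = E° − (RT/nF) ln Q = 0.51 − (8.314×333)/(2×96485) × (5.298) = 0.510 − 0.076 = 0.434 V.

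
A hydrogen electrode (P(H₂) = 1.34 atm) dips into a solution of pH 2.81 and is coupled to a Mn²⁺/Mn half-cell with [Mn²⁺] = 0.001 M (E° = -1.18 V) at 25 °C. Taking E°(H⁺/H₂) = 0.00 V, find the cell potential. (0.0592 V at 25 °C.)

1.10 V

The hydrogen couple is the cathode, so E°_cell = 1.18 V; n = 2.
[H⁺] = 10^(−2.81) = 0.0015 M, and Q = [Mn²⁺]·P(H₂) / [H⁺]^2 = 559.
E = E° − (0.0592/2) log Q = 1.18 − (0.0592/2)(2.747) = 1.099 V.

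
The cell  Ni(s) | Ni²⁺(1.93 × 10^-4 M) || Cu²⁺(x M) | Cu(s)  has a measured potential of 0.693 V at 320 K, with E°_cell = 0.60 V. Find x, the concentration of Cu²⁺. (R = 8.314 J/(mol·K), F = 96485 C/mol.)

0.16 M

From the Nernst equation, ln Q = nF(E° − E)/RT = 2×96485×(0.60 − 0.693)/(8.314×320) = -6.745, so Q = 0.00118.
With Q = [Ni²⁺]/[Cu²⁺] and the known concentrations, [Cu²⁺] in the denominator gives [Cu²⁺] = 0.16 M.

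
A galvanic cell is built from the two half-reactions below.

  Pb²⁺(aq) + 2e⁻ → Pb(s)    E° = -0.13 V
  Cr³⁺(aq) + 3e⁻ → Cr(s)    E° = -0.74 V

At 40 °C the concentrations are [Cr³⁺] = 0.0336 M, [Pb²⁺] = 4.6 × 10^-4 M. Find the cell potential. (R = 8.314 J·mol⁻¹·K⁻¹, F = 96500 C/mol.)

The Pb²⁺/Pb couple has the higher reduction potential and acts as the cathode, so E°_cell = -0.13 − (-0.74) = 0.61 V.
Balancing electrons gives n = 6; the reaction quotient is Q = [Cr³⁺]^2/[Pb²⁺]^3 = 1.16 × 10^7.
E = E° − (RT/nF) ln Q = 0.61 − (8.314×313)/(6×96500) × (16.266) = 0.610 − 0.073 = 0.537 V.

0.537 V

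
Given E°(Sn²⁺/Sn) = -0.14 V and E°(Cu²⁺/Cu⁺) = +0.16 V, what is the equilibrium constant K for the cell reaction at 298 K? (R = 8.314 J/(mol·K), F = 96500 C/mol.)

1.4 × 10^10

E°_cell = +0.16 − (-0.14) = 0.30 V, with n = 2 electrons transferred.
At equilibrium E = 0, so the Nernst equation gives ln K = nFE°/RT = (2)(96500)(0.30)/((8.314)(298)) = 23.37.
K = e^23.37 = 1.4 × 10^10.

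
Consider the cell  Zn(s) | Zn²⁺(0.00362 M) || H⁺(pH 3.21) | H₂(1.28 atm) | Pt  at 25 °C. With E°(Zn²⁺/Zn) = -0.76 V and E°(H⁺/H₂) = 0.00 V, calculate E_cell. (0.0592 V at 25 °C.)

The hydrogen couple is the cathode, so E°_cell = 0.76 V; n = 2.
[H⁺] = 10^(−3.21) = 6.2 × 10^-4 M, and Q = [Zn²⁺]·P(H₂) / [H⁺]^2 = 1.22 × 10^4.
E = E° − (0.0592/2) log Q = 0.76 − (0.0592/2)(4.086) = 0.639 V.

0.64 V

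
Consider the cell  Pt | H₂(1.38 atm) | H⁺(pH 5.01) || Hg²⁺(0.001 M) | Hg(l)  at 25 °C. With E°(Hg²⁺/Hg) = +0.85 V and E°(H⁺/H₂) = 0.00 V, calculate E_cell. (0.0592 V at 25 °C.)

1.06 V

The Hg²⁺/Hg couple is the cathode, so E°_cell = 0.85 V; n = 2.
[H⁺] = 10^(−5.01) = 9.8 × 10^-6 M, and Q = [H⁺]^2 / ([Hg²⁺]·P(H₂)) = 6.92 × 10^-8.
E = E° − (0.0592/2) log Q = 0.85 − (0.0592/2)(-7.160) = 1.062 V.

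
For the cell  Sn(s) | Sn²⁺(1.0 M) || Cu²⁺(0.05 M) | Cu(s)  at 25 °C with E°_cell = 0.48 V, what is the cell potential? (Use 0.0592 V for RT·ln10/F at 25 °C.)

0.441 V

Balancing electrons gives n = 2; the reaction quotient is Q = [Sn²⁺]/[Cu²⁺] = 20.0.
At 25 °C, E = E° − (0.0592/n) log Q = 0.48 − (0.0592/2)(1.301) = 0.480 − 0.039 = 0.441 V.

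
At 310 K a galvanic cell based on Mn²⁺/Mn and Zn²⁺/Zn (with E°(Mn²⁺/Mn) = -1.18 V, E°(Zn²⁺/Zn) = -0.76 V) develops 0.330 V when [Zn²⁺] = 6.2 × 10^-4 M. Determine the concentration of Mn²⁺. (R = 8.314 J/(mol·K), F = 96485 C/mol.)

From the Nernst equation, ln Q = nF(E° − E)/RT = 2×96485×(0.42 − 0.330)/(8.314×310) = 6.738, so Q = 844.
With Q = [Mn²⁺]/[Zn²⁺] and the known concentrations, [Mn²⁺] in the numerator gives [Mn²⁺] = 0.52 M.

0.52 M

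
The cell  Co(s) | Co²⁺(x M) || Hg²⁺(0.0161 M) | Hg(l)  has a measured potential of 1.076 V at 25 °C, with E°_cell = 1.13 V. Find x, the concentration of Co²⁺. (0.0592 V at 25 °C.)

1.1 M

From the Nernst equation, log Q = n(E° − E)/0.0592 = 2(1.13 − 1.076)/0.0592 = 1.824, so Q = 66.7.
With Q = [Co²⁺]/[Hg²⁺] and the known concentrations, [Co²⁺] in the numerator gives [Co²⁺] = 1.1 M.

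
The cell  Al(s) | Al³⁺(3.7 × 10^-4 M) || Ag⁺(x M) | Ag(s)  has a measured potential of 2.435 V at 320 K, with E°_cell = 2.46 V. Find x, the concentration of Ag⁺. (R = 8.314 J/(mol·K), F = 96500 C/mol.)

0.029 M

From the Nernst equation, ln Q = nF(E° − E)/RT = 3×96500×(2.46 − 2.435)/(8.314×320) = 2.720, so Q = 15.2.
With Q = [Al³⁺]/[Ag⁺]^3 and the known concentrations, [Ag⁺]^3 in the denominator gives [Ag⁺] = 0.029 M.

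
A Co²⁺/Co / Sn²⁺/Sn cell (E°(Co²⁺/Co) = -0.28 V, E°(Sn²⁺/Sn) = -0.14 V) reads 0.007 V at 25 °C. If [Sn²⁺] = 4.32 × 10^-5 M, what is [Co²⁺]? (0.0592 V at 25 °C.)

From the Nernst equation, log Q = n(E° − E)/0.0592 = 2(0.14 − 0.007)/0.0592 = 4.493, so Q = 3.11 × 10^4.
With Q = [Co²⁺]/[Sn²⁺] and the known concentrations, [Co²⁺] in the numerator gives [Co²⁺] = 1.3 M.

1.3 M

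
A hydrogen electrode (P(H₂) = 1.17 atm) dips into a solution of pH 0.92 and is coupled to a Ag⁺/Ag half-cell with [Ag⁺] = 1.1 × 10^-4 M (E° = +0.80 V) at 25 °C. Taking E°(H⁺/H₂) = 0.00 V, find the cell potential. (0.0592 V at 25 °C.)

The Ag⁺/Ag couple is the cathode, so E°_cell = 0.80 V; n = 2.
[H⁺] = 10^(−0.92) = 0.12 M, and Q = [H⁺]^2 / ([Ag⁺]^2·P(H₂)) = 1.02 × 10^6.
E = E° − (0.0592/2) log Q = 0.80 − (0.0592/2)(6.009) = 0.622 V.

0.62 V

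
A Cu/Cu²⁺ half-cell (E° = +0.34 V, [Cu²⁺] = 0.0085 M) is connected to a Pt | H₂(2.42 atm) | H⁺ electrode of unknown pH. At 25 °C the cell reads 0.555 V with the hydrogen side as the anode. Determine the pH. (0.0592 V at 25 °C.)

pH = 4.48

E°_cell = 0.34 V and n = 2.
log Q = n(E° − E)/0.0592 = 2×(0.34 − 0.555)/0.0592 = -7.264.
With Q = [H⁺]^2 / ([Cu²⁺]·P(H₂)), solving for [H⁺] gives log[H⁺] = -4.475, so pH = 4.48.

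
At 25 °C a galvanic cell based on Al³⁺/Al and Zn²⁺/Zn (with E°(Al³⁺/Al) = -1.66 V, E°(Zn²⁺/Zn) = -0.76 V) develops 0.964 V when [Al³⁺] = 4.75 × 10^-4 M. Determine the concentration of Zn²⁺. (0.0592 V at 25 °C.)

From the Nernst equation, log Q = n(E° − E)/0.0592 = 6(0.90 − 0.964)/0.0592 = -6.486, so Q = 3.26 × 10^-7.
With Q = [Al³⁺]^2/[Zn²⁺]^3 and the known concentrations, [Zn²⁺]^3 in the denominator gives [Zn²⁺] = 0.88 M.

0.88 M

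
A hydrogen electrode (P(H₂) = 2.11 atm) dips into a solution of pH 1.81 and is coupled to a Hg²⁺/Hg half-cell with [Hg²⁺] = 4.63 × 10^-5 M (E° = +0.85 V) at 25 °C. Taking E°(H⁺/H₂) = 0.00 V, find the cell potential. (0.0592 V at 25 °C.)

0.84 V

The Hg²⁺/Hg couple is the cathode, so E°_cell = 0.85 V; n = 2.
[H⁺] = 10^(−1.81) = 0.015 M, and Q = [H⁺]^2 / ([Hg²⁺]·P(H₂)) = 2.46.
E = E° − (0.0592/2) log Q = 0.85 − (0.0592/2)(0.390) = 0.838 V.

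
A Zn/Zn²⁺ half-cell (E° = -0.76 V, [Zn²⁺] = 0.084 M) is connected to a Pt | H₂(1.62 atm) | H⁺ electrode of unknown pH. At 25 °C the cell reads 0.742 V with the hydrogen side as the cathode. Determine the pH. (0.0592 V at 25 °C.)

pH = 0.74

E°_cell = 0.76 V and n = 2.
log Q = n(E° − E)/0.0592 = 2×(0.76 − 0.742)/0.0592 = 0.608.
With Q = [Zn²⁺]·P(H₂) / [H⁺]^2, solving for [H⁺] gives log[H⁺] = -0.737, so pH = 0.74.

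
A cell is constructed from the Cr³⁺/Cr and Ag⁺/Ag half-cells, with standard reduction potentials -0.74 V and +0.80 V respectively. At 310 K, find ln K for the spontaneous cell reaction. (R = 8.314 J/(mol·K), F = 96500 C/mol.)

E°_cell = +0.80 − (-0.74) = 1.54 V, with n = 3 electrons transferred.
At equilibrium E = 0, so the Nernst equation gives ln K = nFE°/RT = (3)(96500)(1.54)/((8.314)(310)) = 172.98.

ln K = 173.0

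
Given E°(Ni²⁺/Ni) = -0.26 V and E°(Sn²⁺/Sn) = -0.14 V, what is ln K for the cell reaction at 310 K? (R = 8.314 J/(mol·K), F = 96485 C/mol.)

E°_cell = -0.14 − (-0.26) = 0.12 V, with n = 2 electrons transferred.
At equilibrium E = 0, so the Nernst equation gives ln K = nFE°/RT = (2)(96485)(0.12)/((8.314)(310)) = 8.98.

ln K = 9.0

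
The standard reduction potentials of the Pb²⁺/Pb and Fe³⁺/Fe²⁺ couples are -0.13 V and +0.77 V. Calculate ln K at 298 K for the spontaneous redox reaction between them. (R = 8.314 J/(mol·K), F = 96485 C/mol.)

ln K = 70.1

E°_cell = +0.77 − (-0.13) = 0.90 V, with n = 2 electrons transferred.
At equilibrium E = 0, so the Nernst equation gives ln K = nFE°/RT = (2)(96485)(0.90)/((8.314)(298)) = 70.10.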